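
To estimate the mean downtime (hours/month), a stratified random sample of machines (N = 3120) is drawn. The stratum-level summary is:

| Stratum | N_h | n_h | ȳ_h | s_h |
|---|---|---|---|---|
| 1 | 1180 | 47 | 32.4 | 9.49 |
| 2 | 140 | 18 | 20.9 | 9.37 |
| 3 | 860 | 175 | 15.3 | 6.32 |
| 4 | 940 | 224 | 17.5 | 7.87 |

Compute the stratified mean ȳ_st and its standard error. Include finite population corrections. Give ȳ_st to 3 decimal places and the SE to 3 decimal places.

ȳ_st = Σ W_h ȳ_h = (1180·32.4 + 140·20.9 + 860·15.3 + 940·17.5)/3120 = 22.68141
V̂(ȳ_st) = Σ W_h² (1 − n_h/N_h) s_h²/n_h, with W_h = N_h/N and N = 3120:
  stratum 1: (1180/3120)²·(1 − 47/1180)·9.49²/47 = 0.263171
  stratum 2: (140/3120)²·(1 − 18/140)·9.37²/18 = 0.00855826
  stratum 3: (860/3120)²·(1 − 175/860)·6.32²/175 = 0.0138126
  stratum 4: (940/3120)²·(1 − 224/940)·7.87²/224 = 0.0191176
V̂(ȳ_st) = 0.304659
SE(ȳ_st) = √0.304659 = 0.551959

ȳ_st ≈ 22.681, SE ≈ 0.552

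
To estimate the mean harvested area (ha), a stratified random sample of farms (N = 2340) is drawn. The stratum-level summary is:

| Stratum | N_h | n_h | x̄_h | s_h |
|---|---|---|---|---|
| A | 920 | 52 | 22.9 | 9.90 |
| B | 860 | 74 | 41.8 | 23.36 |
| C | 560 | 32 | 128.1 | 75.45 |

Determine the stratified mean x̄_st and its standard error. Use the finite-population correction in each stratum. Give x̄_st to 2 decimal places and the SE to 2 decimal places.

x̄_st = Σ W_h x̄_h = (920·22.9 + 860·41.8 + 560·128.1)/2340 = 55.02222
V̂(x̄_st) = Σ W_h² (1 − n_h/N_h) s_h²/n_h, with W_h = N_h/N and N = 2340:
  stratum A: (920/2340)²·(1 − 52/920)·9.90²/52 = 0.27488
  stratum B: (860/2340)²·(1 − 74/860)·23.36²/74 = 0.910339
  stratum C: (560/2340)²·(1 − 32/560)·75.45²/32 = 9.60636
V̂(x̄_st) = 10.7916
SE(x̄_st) = √10.7916 = 3.28505

x̄_st ≈ 55.02, SE ≈ 3.29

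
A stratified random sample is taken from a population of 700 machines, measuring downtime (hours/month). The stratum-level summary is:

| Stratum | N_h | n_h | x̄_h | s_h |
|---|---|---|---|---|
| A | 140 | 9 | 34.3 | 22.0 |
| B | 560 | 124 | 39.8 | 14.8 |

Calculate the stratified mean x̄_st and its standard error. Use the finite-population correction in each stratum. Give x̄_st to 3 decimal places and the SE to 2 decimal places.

x̄_st ≈ 38.700, SE ≈ 1.70

x̄_st = Σ W_h x̄_h = (140·34.3 + 560·39.8)/700 = 38.70000
V̂(x̄_st) = Σ W_h² (1 − n_h/N_h) s_h²/n_h, with W_h = N_h/N and N = 700:
  stratum A: (140/700)²·(1 − 9/140)·22.0²/9 = 2.01283
  stratum B: (560/700)²·(1 − 124/560)·14.8²/124 = 0.880198
V̂(x̄_st) = 2.89302
SE(x̄_st) = √2.89302 = 1.70089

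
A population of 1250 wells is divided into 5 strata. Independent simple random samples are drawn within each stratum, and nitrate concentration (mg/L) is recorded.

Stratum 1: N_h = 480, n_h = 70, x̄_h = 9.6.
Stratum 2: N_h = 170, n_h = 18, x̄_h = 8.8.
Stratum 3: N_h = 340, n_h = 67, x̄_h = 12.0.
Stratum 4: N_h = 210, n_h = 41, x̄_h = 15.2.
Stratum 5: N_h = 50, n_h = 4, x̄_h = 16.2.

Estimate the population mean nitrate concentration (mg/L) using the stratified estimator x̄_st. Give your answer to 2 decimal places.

N = Σ N_h = 1250. Stratum weights W_h = N_h/N.
x̄_st = (480·9.6 + 170·8.8 + 340·12.0 + 210·15.2 + 50·16.2) / 1250 = 11.3488

x̄_st ≈ 11.35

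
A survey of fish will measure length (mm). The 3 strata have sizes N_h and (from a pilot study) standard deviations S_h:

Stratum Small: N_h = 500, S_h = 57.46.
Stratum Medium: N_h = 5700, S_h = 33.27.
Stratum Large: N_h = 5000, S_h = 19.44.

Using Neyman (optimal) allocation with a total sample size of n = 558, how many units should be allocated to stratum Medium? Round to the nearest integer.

335

Neyman allocation: n_h = n · N_h S_h / Σ N_i S_i, with n = 558.
  stratum Small: N_h·S_h = 500·57.46 = 28730.00
  stratum Medium: N_h·S_h = 5700·33.27 = 189639.00
  stratum Large: N_h·S_h = 5000·19.44 = 97200.00
Σ N_h S_h = 315569.00
n for stratum Medium = 558·189639.00/315569.00 = 335.326 → 335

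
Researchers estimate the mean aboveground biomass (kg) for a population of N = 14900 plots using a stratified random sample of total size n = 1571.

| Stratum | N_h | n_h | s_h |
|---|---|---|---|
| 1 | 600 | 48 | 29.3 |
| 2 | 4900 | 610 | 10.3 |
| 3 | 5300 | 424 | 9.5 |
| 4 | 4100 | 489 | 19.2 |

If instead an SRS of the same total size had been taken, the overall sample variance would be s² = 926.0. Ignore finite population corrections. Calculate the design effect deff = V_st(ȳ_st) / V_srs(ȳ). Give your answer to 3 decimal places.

V̂(ȳ_st) = Σ W_h² s_h²/n_h, with W_h = N_h/N and N = 14900:
  stratum 1: (600/14900)²·29.3²/48 = 0.0290017
  stratum 2: (4900/14900)²·10.3²/610 = 0.0188089
  stratum 3: (5300/14900)²·9.5²/424 = 0.0269315
  stratum 4: (4100/14900)²·19.2²/489 = 0.0570806
V_st = 0.131823
V_srs = s²/n = 926.0/1571 = 0.589433
deff = V_st / V_srs = 0.131823/0.589433 = 0.2236

deff ≈ 0.224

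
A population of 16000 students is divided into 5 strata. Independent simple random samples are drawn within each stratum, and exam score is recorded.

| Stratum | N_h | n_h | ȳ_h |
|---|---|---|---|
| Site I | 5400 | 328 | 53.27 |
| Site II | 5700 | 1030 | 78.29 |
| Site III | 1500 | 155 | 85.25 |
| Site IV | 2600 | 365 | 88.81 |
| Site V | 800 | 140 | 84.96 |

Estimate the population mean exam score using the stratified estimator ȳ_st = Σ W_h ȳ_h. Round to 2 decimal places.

ȳ_st ≈ 72.54

N = Σ N_h = 16000. Stratum weights W_h = N_h/N.
ȳ_st = (5400·53.27 + 5700·78.29 + 1500·85.25 + 2600·88.81 + 800·84.96) / 16000 = 72.5413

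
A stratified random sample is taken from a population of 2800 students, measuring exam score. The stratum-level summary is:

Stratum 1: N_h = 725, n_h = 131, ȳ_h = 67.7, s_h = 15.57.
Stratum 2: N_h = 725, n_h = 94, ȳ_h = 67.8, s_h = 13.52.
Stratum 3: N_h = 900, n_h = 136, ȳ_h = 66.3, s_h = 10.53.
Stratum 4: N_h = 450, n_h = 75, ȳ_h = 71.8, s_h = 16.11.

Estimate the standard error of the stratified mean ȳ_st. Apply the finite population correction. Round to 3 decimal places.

SE(ȳ_st) ≈ 0.601

V̂(ȳ_st) = Σ W_h² (1 − n_h/N_h) s_h²/n_h, with W_h = N_h/N and N = 2800:
  stratum 1: (725/2800)²·(1 − 131/725)·15.57²/131 = 0.101652
  stratum 2: (725/2800)²·(1 − 94/725)·13.52²/94 = 0.113469
  stratum 3: (900/2800)²·(1 − 136/900)·10.53²/136 = 0.0715052
  stratum 4: (450/2800)²·(1 − 75/450)·16.11²/75 = 0.0744831
V̂(ȳ_st) = 0.361109
SE(ȳ_st) = √0.361109 = 0.600923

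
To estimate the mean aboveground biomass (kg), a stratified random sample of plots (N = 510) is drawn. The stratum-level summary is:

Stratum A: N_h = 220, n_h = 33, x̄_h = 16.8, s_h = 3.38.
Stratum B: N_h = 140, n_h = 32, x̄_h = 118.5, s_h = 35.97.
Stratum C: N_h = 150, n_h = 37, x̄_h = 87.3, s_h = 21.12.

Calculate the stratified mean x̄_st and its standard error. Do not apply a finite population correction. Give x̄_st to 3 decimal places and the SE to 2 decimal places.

x̄_st = Σ W_h x̄_h = (220·16.8 + 140·118.5 + 150·87.3)/510 = 65.45294
V̂(x̄_st) = Σ W_h² s_h²/n_h, with W_h = N_h/N and N = 510:
  stratum A: (220/510)²·3.38²/33 = 0.0644206
  stratum B: (140/510)²·35.97²/32 = 3.04682
  stratum C: (150/510)²·21.12²/37 = 1.04287
V̂(x̄_st) = 4.1541
SE(x̄_st) = √4.1541 = 2.03816

x̄_st ≈ 65.453, SE ≈ 2.04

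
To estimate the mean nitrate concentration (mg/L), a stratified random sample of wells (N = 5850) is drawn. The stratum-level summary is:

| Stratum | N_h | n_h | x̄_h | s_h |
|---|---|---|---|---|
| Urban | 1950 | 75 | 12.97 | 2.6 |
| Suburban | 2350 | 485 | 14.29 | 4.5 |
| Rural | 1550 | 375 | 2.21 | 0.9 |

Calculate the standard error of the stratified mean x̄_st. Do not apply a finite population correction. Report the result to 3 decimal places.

V̂(x̄_st) = Σ W_h² s_h²/n_h, with W_h = N_h/N and N = 5850:
  stratum Urban: (1950/5850)²·2.6²/75 = 0.0100148
  stratum Suburban: (2350/5850)²·4.5²/485 = 0.00673763
  stratum Rural: (1550/5850)²·0.9²/375 = 0.000151637
V̂(x̄_st) = 0.0169041
SE(x̄_st) = √0.0169041 = 0.130016

SE(x̄_st) ≈ 0.130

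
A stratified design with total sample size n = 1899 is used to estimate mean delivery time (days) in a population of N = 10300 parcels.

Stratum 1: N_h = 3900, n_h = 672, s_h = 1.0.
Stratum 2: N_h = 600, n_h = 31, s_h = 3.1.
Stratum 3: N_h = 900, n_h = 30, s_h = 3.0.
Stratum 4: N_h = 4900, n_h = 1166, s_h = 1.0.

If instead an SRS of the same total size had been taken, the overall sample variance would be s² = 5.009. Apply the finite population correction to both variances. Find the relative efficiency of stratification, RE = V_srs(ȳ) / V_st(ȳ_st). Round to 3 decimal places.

V̂(ȳ_st) = Σ W_h² (1 − n_h/N_h) s_h²/n_h, with W_h = N_h/N and N = 10300:
  stratum 1: (3900/10300)²·(1 − 672/3900)·1.0²/672 = 0.000176585
  stratum 2: (600/10300)²·(1 − 31/600)·3.1²/31 = 0.000997587
  stratum 3: (900/10300)²·(1 − 30/900)·3.0²/30 = 0.00221416
  stratum 4: (4900/10300)²·(1 − 1166/4900)·1.0²/1166 = 0.00014791
V_st = 0.00353624
V_srs = (1 − 1899/10300)·5.009/1899 = 0.00215139
Relative efficiency = V_srs / V_st = 0.00215139/0.00353624 = 0.6084

RE ≈ 0.608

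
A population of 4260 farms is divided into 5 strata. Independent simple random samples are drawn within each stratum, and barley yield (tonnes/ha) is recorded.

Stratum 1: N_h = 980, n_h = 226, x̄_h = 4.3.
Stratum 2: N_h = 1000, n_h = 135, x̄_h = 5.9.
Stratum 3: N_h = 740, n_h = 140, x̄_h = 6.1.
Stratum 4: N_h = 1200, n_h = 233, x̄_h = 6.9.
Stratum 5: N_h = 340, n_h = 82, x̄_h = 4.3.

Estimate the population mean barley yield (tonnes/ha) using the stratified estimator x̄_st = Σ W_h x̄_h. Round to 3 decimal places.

x̄_st ≈ 5.721

N = Σ N_h = 4260. Stratum weights W_h = N_h/N.
x̄_st = (980·4.3 + 1000·5.9 + 740·6.1 + 1200·6.9 + 340·4.3) / 4260 = 5.72066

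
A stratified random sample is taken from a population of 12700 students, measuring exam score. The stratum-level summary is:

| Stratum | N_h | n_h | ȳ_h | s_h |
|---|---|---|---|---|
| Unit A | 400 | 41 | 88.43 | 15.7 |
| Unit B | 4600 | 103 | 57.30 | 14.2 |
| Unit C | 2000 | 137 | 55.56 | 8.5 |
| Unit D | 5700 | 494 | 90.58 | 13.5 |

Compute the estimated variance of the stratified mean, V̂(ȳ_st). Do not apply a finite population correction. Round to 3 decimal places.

V̂(ȳ_st) = Σ W_h² s_h²/n_h, with W_h = N_h/N and N = 12700:
  stratum Unit A: (400/12700)²·15.7²/41 = 0.00596387
  stratum Unit B: (4600/12700)²·14.2²/103 = 0.256831
  stratum Unit C: (2000/12700)²·8.5²/137 = 0.0130789
  stratum Unit D: (5700/12700)²·13.5²/494 = 0.0743161
V̂(ȳ_st) = 0.35019

V̂(ȳ_st) ≈ 0.350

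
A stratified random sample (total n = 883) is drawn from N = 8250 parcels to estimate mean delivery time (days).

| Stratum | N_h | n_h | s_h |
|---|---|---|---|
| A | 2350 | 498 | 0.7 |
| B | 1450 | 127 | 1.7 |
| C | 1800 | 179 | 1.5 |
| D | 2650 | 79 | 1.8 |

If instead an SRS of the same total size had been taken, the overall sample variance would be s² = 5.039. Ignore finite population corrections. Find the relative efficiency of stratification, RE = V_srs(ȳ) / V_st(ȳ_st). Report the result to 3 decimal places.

V̂(ȳ_st) = Σ W_h² s_h²/n_h, with W_h = N_h/N and N = 8250:
  stratum A: (2350/8250)²·0.7²/498 = 7.98352e-05
  stratum B: (1450/8250)²·1.7²/127 = 0.000702946
  stratum C: (1800/8250)²·1.5²/179 = 0.000598366
  stratum D: (2650/8250)²·1.8²/79 = 0.00423157
V_st = 0.00561272
V_srs = s²/n = 5.039/883 = 0.00570668
Relative efficiency = V_srs / V_st = 0.00570668/0.00561272 = 1.0167

RE ≈ 1.017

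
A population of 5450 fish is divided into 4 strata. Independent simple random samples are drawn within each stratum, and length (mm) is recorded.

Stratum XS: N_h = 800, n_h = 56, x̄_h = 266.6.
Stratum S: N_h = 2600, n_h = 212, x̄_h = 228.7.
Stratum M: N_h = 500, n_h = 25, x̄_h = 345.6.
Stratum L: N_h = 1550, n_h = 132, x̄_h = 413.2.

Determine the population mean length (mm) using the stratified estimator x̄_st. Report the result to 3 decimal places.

x̄_st ≈ 297.461

N = Σ N_h = 5450. Stratum weights W_h = N_h/N.
x̄_st = (800·266.6 + 2600·228.7 + 500·345.6 + 1550·413.2) / 5450 = 297.46055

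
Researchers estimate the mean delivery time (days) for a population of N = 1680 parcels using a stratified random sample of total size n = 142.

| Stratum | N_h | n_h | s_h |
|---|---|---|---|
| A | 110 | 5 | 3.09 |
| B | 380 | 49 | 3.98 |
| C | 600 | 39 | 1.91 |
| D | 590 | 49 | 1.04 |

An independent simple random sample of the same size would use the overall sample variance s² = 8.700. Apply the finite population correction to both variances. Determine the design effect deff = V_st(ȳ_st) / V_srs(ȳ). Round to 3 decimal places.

deff ≈ 0.640

V̂(ȳ_st) = Σ W_h² (1 − n_h/N_h) s_h²/n_h, with W_h = N_h/N and N = 1680:
  stratum A: (110/1680)²·(1 − 5/110)·3.09²/5 = 0.00781467
  stratum B: (380/1680)²·(1 − 49/380)·3.98²/49 = 0.0144067
  stratum C: (600/1680)²·(1 − 39/600)·1.91²/39 = 0.0111557
  stratum D: (590/1680)²·(1 − 49/590)·1.04²/49 = 0.00249633
V_st = 0.0358734
V_srs = (1 − 142/1680)·8.700/142 = 0.056089
deff = V_st / V_srs = 0.0358734/0.056089 = 0.6396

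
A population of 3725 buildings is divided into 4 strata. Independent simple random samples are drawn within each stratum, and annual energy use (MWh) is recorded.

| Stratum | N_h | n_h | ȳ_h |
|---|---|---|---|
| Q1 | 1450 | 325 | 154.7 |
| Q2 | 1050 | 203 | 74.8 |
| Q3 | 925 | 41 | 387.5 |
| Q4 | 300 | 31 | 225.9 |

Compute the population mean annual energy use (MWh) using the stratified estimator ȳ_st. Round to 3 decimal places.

ȳ_st ≈ 195.721

N = Σ N_h = 3725. Stratum weights W_h = N_h/N.
ȳ_st = (1450·154.7 + 1050·74.8 + 925·387.5 + 300·225.9) / 3725 = 195.72148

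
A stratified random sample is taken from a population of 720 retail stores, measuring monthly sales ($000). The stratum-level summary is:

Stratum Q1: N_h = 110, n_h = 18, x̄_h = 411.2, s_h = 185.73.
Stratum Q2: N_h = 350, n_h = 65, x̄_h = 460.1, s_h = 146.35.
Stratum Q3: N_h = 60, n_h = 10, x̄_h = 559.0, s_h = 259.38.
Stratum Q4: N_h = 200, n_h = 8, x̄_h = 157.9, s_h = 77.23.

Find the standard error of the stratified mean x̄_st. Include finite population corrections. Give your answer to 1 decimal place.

SE(x̄_st) ≈ 14.0

V̂(x̄_st) = Σ W_h² (1 − n_h/N_h) s_h²/n_h, with W_h = N_h/N and N = 720:
  stratum Q1: (110/720)²·(1 − 18/110)·185.73²/18 = 37.4117
  stratum Q2: (350/720)²·(1 − 65/350)·146.35²/65 = 63.4045
  stratum Q3: (60/720)²·(1 − 10/60)·259.38²/10 = 38.934
  stratum Q4: (200/720)²·(1 − 8/200)·77.23²/8 = 55.2266
V̂(x̄_st) = 194.977
SE(x̄_st) = √194.977 = 13.9634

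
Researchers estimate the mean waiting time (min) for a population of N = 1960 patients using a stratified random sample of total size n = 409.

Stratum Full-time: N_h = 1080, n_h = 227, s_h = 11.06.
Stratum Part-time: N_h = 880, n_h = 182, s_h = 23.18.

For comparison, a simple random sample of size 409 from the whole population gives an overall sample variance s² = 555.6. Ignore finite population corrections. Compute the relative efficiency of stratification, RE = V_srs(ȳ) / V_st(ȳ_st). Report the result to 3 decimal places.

RE ≈ 1.790

V̂(ȳ_st) = Σ W_h² s_h²/n_h, with W_h = N_h/N and N = 1960:
  stratum Full-time: (1080/1960)²·11.06²/227 = 0.163614
  stratum Part-time: (880/1960)²·23.18²/182 = 0.595126
V_st = 0.758739
V_srs = s²/n = 555.6/409 = 1.35844
Relative efficiency = V_srs / V_st = 1.35844/0.758739 = 1.7904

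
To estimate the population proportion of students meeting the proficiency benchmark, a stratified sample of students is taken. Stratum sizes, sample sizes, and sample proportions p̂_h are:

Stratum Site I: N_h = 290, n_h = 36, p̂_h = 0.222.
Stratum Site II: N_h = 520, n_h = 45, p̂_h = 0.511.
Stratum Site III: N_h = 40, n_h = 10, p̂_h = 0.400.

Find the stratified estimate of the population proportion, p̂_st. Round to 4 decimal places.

p̂_st ≈ 0.4072

N = 850; stratum weights W_h = N_h/N.
p̂_st = Σ W_h p̂_h = (290·0.222 + 520·0.511 + 40·0.400)/850 = 0.40718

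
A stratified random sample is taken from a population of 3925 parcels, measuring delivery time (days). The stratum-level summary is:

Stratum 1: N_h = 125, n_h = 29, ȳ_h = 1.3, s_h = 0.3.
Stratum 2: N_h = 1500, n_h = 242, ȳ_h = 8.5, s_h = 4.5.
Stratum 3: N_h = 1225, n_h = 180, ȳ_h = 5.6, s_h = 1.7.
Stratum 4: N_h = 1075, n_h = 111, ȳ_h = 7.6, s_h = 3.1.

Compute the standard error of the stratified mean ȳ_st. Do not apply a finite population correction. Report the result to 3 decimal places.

V̂(ȳ_st) = Σ W_h² s_h²/n_h, with W_h = N_h/N and N = 3925:
  stratum 1: (125/3925)²·0.3²/29 = 3.14764e-06
  stratum 2: (1500/3925)²·4.5²/242 = 0.0122212
  stratum 3: (1225/3925)²·1.7²/180 = 0.00156393
  stratum 4: (1075/3925)²·3.1²/111 = 0.00649438
V̂(ȳ_st) = 0.0202826
SE(ȳ_st) = √0.0202826 = 0.142417

SE(ȳ_st) ≈ 0.142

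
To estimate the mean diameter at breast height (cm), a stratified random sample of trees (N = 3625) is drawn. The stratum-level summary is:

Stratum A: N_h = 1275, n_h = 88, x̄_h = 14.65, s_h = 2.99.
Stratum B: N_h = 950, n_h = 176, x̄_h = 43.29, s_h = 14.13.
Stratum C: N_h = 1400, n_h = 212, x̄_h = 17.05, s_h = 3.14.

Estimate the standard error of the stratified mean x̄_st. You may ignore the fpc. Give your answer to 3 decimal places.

SE(x̄_st) ≈ 0.312

V̂(x̄_st) = Σ W_h² s_h²/n_h, with W_h = N_h/N and N = 3625:
  stratum A: (1275/3625)²·2.99²/88 = 0.0125679
  stratum B: (950/3625)²·14.13²/176 = 0.0779117
  stratum C: (1400/3625)²·3.14²/212 = 0.00693687
V̂(x̄_st) = 0.0974165
SE(x̄_st) = √0.0974165 = 0.312116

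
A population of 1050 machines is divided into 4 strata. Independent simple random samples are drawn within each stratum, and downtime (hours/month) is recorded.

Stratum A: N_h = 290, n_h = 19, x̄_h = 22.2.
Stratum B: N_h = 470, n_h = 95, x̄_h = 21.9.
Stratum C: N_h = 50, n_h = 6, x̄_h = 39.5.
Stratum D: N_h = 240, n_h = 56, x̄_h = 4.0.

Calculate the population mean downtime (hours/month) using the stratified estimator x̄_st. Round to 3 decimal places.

N = Σ N_h = 1050. Stratum weights W_h = N_h/N.
x̄_st = (290·22.2 + 470·21.9 + 50·39.5 + 240·4.0) / 1050 = 18.72952

x̄_st ≈ 18.730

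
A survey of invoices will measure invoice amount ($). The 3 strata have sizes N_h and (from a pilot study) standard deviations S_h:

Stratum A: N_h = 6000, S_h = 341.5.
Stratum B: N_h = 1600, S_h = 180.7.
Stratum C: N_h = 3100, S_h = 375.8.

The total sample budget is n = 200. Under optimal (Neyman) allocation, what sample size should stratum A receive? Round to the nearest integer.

117

Neyman allocation: n_h = n · N_h S_h / Σ N_i S_i, with n = 200.
  stratum A: N_h·S_h = 6000·341.5 = 2049000.00
  stratum B: N_h·S_h = 1600·180.7 = 289120.00
  stratum C: N_h·S_h = 3100·375.8 = 1164980.00
Σ N_h S_h = 3503100.00
n for stratum A = 200·2049000.00/3503100.00 = 116.982 → 117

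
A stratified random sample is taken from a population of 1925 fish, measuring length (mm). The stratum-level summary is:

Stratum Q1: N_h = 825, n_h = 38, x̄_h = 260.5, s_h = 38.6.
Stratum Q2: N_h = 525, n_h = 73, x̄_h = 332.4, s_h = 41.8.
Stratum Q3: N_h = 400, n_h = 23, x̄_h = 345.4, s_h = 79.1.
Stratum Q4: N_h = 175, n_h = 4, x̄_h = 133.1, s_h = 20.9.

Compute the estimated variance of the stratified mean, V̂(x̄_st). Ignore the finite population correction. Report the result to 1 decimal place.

V̂(x̄_st) = Σ W_h² s_h²/n_h, with W_h = N_h/N and N = 1925:
  stratum Q1: (825/1925)²·38.6²/38 = 7.20174
  stratum Q2: (525/1925)²·41.8²/73 = 1.78027
  stratum Q3: (400/1925)²·79.1²/23 = 11.7458
  stratum Q4: (175/1925)²·20.9²/4 = 0.9025
V̂(x̄_st) = 21.6303

V̂(x̄_st) ≈ 21.6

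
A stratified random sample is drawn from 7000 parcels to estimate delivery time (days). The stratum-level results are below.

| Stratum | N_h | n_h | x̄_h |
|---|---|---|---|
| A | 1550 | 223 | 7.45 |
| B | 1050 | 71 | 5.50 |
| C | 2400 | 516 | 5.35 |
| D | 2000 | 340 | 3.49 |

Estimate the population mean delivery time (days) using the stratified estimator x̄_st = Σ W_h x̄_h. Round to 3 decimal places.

N = Σ N_h = 7000. Stratum weights W_h = N_h/N.
x̄_st = (1550·7.45 + 1050·5.50 + 2400·5.35 + 2000·3.49) / 7000 = 5.30607

x̄_st ≈ 5.306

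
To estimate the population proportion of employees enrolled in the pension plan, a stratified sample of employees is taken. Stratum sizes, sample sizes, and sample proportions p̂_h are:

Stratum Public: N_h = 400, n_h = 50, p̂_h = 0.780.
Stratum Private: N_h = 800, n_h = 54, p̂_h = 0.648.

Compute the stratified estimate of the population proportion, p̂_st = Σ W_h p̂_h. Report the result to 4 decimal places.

p̂_st ≈ 0.6920

N = 1200; stratum weights W_h = N_h/N.
p̂_st = Σ W_h p̂_h = (400·0.780 + 800·0.648)/1200 = 0.69200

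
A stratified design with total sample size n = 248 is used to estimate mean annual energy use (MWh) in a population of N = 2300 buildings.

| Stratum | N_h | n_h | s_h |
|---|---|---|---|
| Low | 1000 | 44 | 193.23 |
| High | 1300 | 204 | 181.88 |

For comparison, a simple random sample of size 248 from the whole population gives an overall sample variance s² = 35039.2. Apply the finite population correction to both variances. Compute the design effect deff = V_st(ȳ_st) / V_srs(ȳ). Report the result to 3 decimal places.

deff ≈ 1.563

V̂(ȳ_st) = Σ W_h² (1 − n_h/N_h) s_h²/n_h, with W_h = N_h/N and N = 2300:
  stratum Low: (1000/2300)²·(1 − 44/1000)·193.23²/44 = 153.355
  stratum High: (1300/2300)²·(1 − 204/1300)·181.88²/204 = 43.6755
V_st = 197.031
V_srs = (1 − 248/2300)·35039.2/248 = 126.053
deff = V_st / V_srs = 197.031/126.053 = 1.5631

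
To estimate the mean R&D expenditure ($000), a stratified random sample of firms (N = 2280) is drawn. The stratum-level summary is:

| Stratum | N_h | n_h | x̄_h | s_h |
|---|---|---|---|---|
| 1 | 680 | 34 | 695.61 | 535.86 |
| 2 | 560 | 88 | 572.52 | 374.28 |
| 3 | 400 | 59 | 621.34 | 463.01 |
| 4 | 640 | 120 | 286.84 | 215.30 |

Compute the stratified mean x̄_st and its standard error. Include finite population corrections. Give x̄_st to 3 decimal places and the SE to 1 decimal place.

x̄_st ≈ 537.605, SE ≈ 30.2

x̄_st = Σ W_h x̄_h = (680·695.61 + 560·572.52 + 400·621.34 + 640·286.84)/2280 = 537.60509
V̂(x̄_st) = Σ W_h² (1 − n_h/N_h) s_h²/n_h, with W_h = N_h/N and N = 2280:
  stratum 1: (680/2280)²·(1 − 34/680)·535.86²/34 = 713.667
  stratum 2: (560/2280)²·(1 − 88/560)·374.28²/88 = 80.9414
  stratum 3: (400/2280)²·(1 − 59/400)·463.01²/59 = 95.3396
  stratum 4: (640/2280)²·(1 − 120/640)·215.30²/120 = 24.7298
V̂(x̄_st) = 914.678
SE(x̄_st) = √914.678 = 30.2436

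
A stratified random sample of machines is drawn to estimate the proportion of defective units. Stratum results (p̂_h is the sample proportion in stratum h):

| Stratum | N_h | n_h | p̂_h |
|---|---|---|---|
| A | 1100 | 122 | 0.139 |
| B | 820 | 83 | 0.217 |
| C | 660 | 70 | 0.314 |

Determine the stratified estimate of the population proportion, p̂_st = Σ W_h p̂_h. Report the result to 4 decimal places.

p̂_st ≈ 0.2086

N = 2580; stratum weights W_h = N_h/N.
p̂_st = Σ W_h p̂_h = (1100·0.139 + 820·0.217 + 660·0.314)/2580 = 0.20856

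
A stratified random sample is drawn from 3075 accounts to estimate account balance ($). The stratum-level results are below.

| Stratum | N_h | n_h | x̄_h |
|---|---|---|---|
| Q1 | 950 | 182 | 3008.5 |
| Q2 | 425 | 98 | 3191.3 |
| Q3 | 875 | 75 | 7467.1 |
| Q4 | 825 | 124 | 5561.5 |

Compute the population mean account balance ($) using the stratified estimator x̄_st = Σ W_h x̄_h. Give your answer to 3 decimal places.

N = Σ N_h = 3075. Stratum weights W_h = N_h/N.
x̄_st = (950·3008.5 + 425·3191.3 + 875·7467.1 + 825·5561.5) / 3075 = 4987.42358

x̄_st ≈ 4987.424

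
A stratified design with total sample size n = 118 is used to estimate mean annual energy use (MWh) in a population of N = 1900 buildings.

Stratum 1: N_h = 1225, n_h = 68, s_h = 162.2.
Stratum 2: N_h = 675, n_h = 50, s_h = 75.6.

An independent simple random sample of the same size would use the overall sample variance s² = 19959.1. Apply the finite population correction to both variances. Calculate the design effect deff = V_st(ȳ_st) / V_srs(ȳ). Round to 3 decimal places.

V̂(ȳ_st) = Σ W_h² (1 − n_h/N_h) s_h²/n_h, with W_h = N_h/N and N = 1900:
  stratum 1: (1225/1900)²·(1 − 68/1225)·162.2²/68 = 151.899
  stratum 2: (675/1900)²·(1 − 50/675)·75.6²/50 = 13.3583
V_st = 165.257
V_srs = (1 − 118/1900)·19959.1/118 = 158.64
deff = V_st / V_srs = 165.257/158.64 = 1.0417

deff ≈ 1.042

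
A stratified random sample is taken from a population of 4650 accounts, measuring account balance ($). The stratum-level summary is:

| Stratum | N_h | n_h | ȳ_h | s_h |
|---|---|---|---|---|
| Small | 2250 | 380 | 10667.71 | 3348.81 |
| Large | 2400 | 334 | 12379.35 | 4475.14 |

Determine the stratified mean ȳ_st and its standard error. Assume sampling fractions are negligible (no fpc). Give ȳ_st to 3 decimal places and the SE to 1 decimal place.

ȳ_st ≈ 11551.137, SE ≈ 151.3

ȳ_st = Σ W_h ȳ_h = (2250·10667.71 + 2400·12379.35)/4650 = 11551.13710
V̂(ȳ_st) = Σ W_h² s_h²/n_h, with W_h = N_h/N and N = 4650:
  stratum Small: (2250/4650)²·3348.81²/380 = 6909.66
  stratum Large: (2400/4650)²·4475.14²/334 = 15972.9
V̂(ȳ_st) = 22882.5
SE(ȳ_st) = √22882.5 = 151.27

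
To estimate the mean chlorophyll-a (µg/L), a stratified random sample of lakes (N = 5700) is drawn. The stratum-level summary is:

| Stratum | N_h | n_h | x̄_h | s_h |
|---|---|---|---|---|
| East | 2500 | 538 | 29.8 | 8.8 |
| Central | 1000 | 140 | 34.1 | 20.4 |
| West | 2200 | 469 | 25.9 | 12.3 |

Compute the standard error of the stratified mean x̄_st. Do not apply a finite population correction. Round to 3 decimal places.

SE(x̄_st) ≈ 0.409

V̂(x̄_st) = Σ W_h² s_h²/n_h, with W_h = N_h/N and N = 5700:
  stratum East: (2500/5700)²·8.8²/538 = 0.0276894
  stratum Central: (1000/5700)²·20.4²/140 = 0.0914919
  stratum West: (2200/5700)²·12.3²/469 = 0.0480544
V̂(x̄_st) = 0.167236
SE(x̄_st) = √0.167236 = 0.408945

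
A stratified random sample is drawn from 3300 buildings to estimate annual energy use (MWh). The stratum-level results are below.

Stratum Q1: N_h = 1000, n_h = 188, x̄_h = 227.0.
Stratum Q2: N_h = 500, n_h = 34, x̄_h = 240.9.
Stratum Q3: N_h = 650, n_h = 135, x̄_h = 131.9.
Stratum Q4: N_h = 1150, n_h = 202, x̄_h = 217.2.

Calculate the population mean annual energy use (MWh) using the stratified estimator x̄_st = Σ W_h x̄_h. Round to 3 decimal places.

N = Σ N_h = 3300. Stratum weights W_h = N_h/N.
x̄_st = (1000·227.0 + 500·240.9 + 650·131.9 + 1150·217.2) / 3300 = 206.95909

x̄_st ≈ 206.959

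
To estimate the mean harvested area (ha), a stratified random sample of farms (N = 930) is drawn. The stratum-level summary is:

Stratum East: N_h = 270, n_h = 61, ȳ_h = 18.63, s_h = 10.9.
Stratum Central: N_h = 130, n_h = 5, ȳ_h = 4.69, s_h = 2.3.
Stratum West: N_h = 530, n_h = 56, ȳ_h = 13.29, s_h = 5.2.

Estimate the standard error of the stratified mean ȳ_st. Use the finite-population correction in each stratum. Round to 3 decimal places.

V̂(ȳ_st) = Σ W_h² (1 − n_h/N_h) s_h²/n_h, with W_h = N_h/N and N = 930:
  stratum East: (270/930)²·(1 − 61/270)·10.9²/61 = 0.127077
  stratum Central: (130/930)²·(1 − 5/130)·2.3²/5 = 0.019878
  stratum West: (530/930)²·(1 − 56/530)·5.2²/56 = 0.140251
V̂(ȳ_st) = 0.287206
SE(ȳ_st) = √0.287206 = 0.535916

SE(ȳ_st) ≈ 0.536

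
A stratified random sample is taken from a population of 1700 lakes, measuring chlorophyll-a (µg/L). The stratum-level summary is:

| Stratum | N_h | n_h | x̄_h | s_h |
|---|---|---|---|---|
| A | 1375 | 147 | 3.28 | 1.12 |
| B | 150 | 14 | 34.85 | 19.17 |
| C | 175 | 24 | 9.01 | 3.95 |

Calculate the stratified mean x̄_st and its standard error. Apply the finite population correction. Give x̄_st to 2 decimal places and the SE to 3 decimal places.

x̄_st = Σ W_h x̄_h = (1375·3.28 + 150·34.85 + 175·9.01)/1700 = 6.65544
V̂(x̄_st) = Σ W_h² (1 − n_h/N_h) s_h²/n_h, with W_h = N_h/N and N = 1700:
  stratum A: (1375/1700)²·(1 − 147/1375)·1.12²/147 = 0.00498565
  stratum B: (150/1700)²·(1 − 14/150)·19.17²/14 = 0.185289
  stratum C: (175/1700)²·(1 − 24/175)·3.95²/24 = 0.00594429
V̂(x̄_st) = 0.196218
SE(x̄_st) = √0.196218 = 0.442966

x̄_st ≈ 6.66, SE ≈ 0.443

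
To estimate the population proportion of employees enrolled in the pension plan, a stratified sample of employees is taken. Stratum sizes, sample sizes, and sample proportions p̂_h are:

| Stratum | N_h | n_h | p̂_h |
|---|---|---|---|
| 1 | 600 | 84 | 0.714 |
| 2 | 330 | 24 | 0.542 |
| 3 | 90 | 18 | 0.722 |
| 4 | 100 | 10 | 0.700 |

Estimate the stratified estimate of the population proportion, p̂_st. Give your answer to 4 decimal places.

N = 1120; stratum weights W_h = N_h/N.
p̂_st = Σ W_h p̂_h = (600·0.714 + 330·0.542 + 90·0.722 + 100·0.700)/1120 = 0.66271

p̂_st ≈ 0.6627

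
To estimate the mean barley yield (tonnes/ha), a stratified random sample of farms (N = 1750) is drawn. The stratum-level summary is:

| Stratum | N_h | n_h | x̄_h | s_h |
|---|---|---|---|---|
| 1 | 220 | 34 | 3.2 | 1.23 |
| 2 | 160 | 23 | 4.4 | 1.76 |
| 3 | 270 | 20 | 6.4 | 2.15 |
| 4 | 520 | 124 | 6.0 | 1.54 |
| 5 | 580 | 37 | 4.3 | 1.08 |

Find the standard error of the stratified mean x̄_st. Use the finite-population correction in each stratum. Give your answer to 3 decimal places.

SE(x̄_st) ≈ 0.106

V̂(x̄_st) = Σ W_h² (1 − n_h/N_h) s_h²/n_h, with W_h = N_h/N and N = 1750:
  stratum 1: (220/1750)²·(1 − 34/220)·1.23²/34 = 0.000594553
  stratum 2: (160/1750)²·(1 − 23/160)·1.76²/23 = 0.000963967
  stratum 3: (270/1750)²·(1 − 20/270)·2.15²/20 = 0.00509418
  stratum 4: (520/1750)²·(1 − 124/520)·1.54²/124 = 0.001286
  stratum 5: (580/1750)²·(1 − 37/580)·1.08²/37 = 0.00324188
V̂(x̄_st) = 0.0111806
SE(x̄_st) = √0.0111806 = 0.105738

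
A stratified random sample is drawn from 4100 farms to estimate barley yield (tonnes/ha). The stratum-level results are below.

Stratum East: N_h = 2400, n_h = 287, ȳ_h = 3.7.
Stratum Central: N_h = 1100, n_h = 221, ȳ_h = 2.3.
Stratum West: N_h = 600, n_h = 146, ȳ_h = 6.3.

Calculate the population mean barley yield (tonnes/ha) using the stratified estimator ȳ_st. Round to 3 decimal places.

N = Σ N_h = 4100. Stratum weights W_h = N_h/N.
ȳ_st = (2400·3.7 + 1100·2.3 + 600·6.3) / 4100 = 3.70488

ȳ_st ≈ 3.705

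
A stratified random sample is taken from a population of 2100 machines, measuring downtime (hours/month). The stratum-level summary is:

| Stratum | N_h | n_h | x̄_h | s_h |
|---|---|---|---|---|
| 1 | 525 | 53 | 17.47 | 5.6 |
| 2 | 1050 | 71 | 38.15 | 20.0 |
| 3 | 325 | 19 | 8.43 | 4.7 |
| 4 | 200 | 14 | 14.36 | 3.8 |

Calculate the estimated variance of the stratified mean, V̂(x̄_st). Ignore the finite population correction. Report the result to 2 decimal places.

V̂(x̄_st) ≈ 1.48

V̂(x̄_st) = Σ W_h² s_h²/n_h, with W_h = N_h/N and N = 2100:
  stratum 1: (525/2100)²·5.6²/53 = 0.0369811
  stratum 2: (1050/2100)²·20.0²/71 = 1.40845
  stratum 3: (325/2100)²·4.7²/19 = 0.0278465
  stratum 4: (200/2100)²·3.8²/14 = 0.00935536
V̂(x̄_st) = 1.48263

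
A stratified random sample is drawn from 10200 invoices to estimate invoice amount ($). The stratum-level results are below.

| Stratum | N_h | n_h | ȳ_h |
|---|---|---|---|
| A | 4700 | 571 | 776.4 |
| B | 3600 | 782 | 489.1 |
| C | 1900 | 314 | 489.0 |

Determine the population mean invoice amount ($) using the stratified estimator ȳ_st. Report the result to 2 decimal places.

N = Σ N_h = 10200. Stratum weights W_h = N_h/N.
ȳ_st = (4700·776.4 + 3600·489.1 + 1900·489.0) / 10200 = 621.4647

ȳ_st ≈ 621.46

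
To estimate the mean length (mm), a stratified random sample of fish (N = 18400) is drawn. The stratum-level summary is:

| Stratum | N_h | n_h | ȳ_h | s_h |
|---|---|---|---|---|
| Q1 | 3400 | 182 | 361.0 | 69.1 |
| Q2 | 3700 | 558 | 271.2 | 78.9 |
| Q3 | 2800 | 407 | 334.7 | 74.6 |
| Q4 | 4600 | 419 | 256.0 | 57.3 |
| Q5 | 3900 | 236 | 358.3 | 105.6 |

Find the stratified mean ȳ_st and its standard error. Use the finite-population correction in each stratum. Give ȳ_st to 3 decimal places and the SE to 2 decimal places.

ȳ_st ≈ 312.118, SE ≈ 1.99

ȳ_st = Σ W_h ȳ_h = (3400·361.0 + 3700·271.2 + 2800·334.7 + 4600·256.0 + 3900·358.3)/18400 = 312.11793
V̂(ȳ_st) = Σ W_h² (1 − n_h/N_h) s_h²/n_h, with W_h = N_h/N and N = 18400:
  stratum Q1: (3400/18400)²·(1 − 182/3400)·69.1²/182 = 0.84784
  stratum Q2: (3700/18400)²·(1 − 558/3700)·78.9²/558 = 0.383082
  stratum Q3: (2800/18400)²·(1 − 407/2800)·74.6²/407 = 0.270613
  stratum Q4: (4600/18400)²·(1 − 419/4600)·57.3²/419 = 0.445141
  stratum Q5: (3900/18400)²·(1 − 236/3900)·105.6²/236 = 1.99434
V̂(ȳ_st) = 3.94102
SE(ȳ_st) = √3.94102 = 1.9852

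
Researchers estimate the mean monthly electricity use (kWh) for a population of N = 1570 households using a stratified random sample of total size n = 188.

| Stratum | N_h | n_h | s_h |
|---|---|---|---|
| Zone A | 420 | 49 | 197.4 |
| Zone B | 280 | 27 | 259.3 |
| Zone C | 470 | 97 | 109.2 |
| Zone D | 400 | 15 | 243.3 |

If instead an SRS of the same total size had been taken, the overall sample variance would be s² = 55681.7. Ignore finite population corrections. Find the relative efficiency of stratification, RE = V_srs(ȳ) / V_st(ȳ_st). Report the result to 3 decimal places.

V̂(ȳ_st) = Σ W_h² s_h²/n_h, with W_h = N_h/N and N = 1570:
  stratum Zone A: (420/1570)²·197.4²/49 = 56.9112
  stratum Zone B: (280/1570)²·259.3²/27 = 79.206
  stratum Zone C: (470/1570)²·109.2²/97 = 11.0172
  stratum Zone D: (400/1570)²·243.3²/15 = 256.161
V_st = 403.296
V_srs = s²/n = 55681.7/188 = 296.179
Relative efficiency = V_srs / V_st = 296.179/403.296 = 0.7344

RE ≈ 0.734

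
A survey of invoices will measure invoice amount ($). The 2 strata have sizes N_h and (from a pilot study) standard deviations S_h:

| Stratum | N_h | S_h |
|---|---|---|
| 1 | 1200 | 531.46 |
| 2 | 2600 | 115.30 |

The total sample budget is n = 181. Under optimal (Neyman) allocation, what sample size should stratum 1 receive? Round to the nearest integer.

123

Neyman allocation: n_h = n · N_h S_h / Σ N_i S_i, with n = 181.
  stratum 1: N_h·S_h = 1200·531.46 = 637752.00
  stratum 2: N_h·S_h = 2600·115.30 = 299780.00
Σ N_h S_h = 937532.00
n for stratum 1 = 181·637752.00/937532.00 = 123.124 → 123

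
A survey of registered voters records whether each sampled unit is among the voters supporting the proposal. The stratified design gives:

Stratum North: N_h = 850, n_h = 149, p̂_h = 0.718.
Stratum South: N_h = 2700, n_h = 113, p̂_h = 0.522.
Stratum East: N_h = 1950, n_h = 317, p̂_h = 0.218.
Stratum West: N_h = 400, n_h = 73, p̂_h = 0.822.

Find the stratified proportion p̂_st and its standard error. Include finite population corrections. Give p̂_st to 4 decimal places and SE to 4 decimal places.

N = 5900; stratum weights W_h = N_h/N.
p̂_st = Σ W_h p̂_h = (850·0.718 + 2700·0.522 + 1950·0.218 + 400·0.822)/5900 = 0.47010
V̂(p̂_st) = Σ W_h² (1 − n_h/N_h) p̂_h(1−p̂_h)/(n_h−1):
  stratum North: (850/5900)²·(1 − 149/850)·0.718·0.282/148 = 2.34177e-05
  stratum South: (2700/5900)²·(1 − 113/2700)·0.522·0.478/112 = 0.00044703
  stratum East: (1950/5900)²·(1 − 317/1950)·0.218·0.782/316 = 4.93507e-05
  stratum West: (400/5900)²·(1 − 73/400)·0.822·0.178/72 = 7.63595e-06
V̂(p̂_st) = 0.000527434; SE = √V̂ = 0.0229659

p̂_st ≈ 0.4701, SE ≈ 0.0230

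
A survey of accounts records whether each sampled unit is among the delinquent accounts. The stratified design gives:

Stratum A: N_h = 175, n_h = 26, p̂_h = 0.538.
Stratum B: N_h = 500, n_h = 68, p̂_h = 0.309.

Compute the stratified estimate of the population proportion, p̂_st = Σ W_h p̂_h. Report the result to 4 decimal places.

N = 675; stratum weights W_h = N_h/N.
p̂_st = Σ W_h p̂_h = (175·0.538 + 500·0.309)/675 = 0.36837

p̂_st ≈ 0.3684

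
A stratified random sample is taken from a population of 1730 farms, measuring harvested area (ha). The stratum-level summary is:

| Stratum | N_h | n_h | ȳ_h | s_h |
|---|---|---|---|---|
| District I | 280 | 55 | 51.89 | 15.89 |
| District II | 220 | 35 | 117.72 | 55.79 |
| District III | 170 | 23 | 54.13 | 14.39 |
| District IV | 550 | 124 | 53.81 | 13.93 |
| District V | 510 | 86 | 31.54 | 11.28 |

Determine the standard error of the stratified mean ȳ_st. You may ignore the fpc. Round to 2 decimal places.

V̂(ȳ_st) = Σ W_h² s_h²/n_h, with W_h = N_h/N and N = 1730:
  stratum District I: (280/1730)²·15.89²/55 = 0.120257
  stratum District II: (220/1730)²·55.79²/35 = 1.43813
  stratum District III: (170/1730)²·14.39²/23 = 0.0869359
  stratum District IV: (550/1730)²·13.93²/124 = 0.158166
  stratum District V: (510/1730)²·11.28²/86 = 0.128578
V̂(ȳ_st) = 1.93207
SE(ȳ_st) = √1.93207 = 1.38999

SE(ȳ_st) ≈ 1.39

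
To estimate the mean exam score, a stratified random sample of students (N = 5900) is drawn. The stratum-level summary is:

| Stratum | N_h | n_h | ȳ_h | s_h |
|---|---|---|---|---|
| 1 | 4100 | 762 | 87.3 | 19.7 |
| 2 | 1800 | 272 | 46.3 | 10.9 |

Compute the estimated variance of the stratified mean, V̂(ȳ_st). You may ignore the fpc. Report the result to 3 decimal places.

V̂(ȳ_st) ≈ 0.287

V̂(ȳ_st) = Σ W_h² s_h²/n_h, with W_h = N_h/N and N = 5900:
  stratum 1: (4100/5900)²·19.7²/762 = 0.245947
  stratum 2: (1800/5900)²·10.9²/272 = 0.040656
V̂(ȳ_st) = 0.286603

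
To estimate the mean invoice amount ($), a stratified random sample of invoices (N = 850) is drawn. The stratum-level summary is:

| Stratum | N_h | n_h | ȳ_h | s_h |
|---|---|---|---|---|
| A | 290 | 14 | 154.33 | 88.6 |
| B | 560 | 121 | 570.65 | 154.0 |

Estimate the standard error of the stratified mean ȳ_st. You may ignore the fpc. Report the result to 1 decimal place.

V̂(ȳ_st) = Σ W_h² s_h²/n_h, with W_h = N_h/N and N = 850:
  stratum A: (290/850)²·88.6²/14 = 65.2676
  stratum B: (560/850)²·154.0²/121 = 85.0735
V̂(ȳ_st) = 150.341
SE(ȳ_st) = √150.341 = 12.2614

SE(ȳ_st) ≈ 12.3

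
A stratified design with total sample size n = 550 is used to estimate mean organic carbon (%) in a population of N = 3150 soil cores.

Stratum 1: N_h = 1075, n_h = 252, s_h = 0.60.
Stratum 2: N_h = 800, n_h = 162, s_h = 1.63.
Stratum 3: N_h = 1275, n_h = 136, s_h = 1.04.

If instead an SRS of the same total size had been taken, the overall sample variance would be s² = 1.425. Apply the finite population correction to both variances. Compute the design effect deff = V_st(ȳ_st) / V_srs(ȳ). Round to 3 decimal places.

deff ≈ 0.998

V̂(ȳ_st) = Σ W_h² (1 − n_h/N_h) s_h²/n_h, with W_h = N_h/N and N = 3150:
  stratum 1: (1075/3150)²·(1 − 252/1075)·0.60²/252 = 0.000127376
  stratum 2: (800/3150)²·(1 − 162/800)·1.63²/162 = 0.000843626
  stratum 3: (1275/3150)²·(1 − 136/1275)·1.04²/136 = 0.00116397
V_st = 0.00213497
V_srs = (1 − 550/3150)·1.425/550 = 0.00213853
deff = V_st / V_srs = 0.00213497/0.00213853 = 0.9983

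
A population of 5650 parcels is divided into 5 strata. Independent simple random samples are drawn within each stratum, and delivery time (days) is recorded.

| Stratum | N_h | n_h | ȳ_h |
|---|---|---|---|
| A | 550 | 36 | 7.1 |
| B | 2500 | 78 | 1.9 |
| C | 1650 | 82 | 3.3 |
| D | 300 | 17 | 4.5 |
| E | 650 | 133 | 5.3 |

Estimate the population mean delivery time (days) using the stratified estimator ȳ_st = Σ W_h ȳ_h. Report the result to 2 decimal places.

N = Σ N_h = 5650. Stratum weights W_h = N_h/N.
ȳ_st = (550·7.1 + 2500·1.9 + 1650·3.3 + 300·4.5 + 650·5.3) / 5650 = 3.3442

ȳ_st ≈ 3.34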